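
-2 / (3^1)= -2 / 3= -0.67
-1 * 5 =-5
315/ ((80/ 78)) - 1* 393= -687/ 8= -85.88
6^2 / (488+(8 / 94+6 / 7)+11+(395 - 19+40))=11844 / 301345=0.04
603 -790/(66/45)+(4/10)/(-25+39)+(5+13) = 31721/385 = 82.39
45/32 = 1.41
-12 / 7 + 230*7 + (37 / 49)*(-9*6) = 76808 / 49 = 1567.51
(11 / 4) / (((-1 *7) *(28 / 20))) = -55 / 196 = -0.28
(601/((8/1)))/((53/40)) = 56.70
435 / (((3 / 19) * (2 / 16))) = 22040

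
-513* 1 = -513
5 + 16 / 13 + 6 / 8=363 / 52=6.98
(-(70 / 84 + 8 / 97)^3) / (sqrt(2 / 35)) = -151419437 * sqrt(70) / 394274736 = -3.21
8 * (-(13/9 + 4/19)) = -2264/171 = -13.24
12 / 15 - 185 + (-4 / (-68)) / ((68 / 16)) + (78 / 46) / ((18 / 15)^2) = -72987499 / 398820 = -183.01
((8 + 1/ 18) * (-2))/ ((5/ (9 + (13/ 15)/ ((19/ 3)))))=-25172/ 855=-29.44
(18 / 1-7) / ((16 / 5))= 55 / 16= 3.44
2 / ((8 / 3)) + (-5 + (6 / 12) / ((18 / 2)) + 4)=-7 / 36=-0.19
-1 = -1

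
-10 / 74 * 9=-45 / 37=-1.22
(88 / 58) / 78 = 22 / 1131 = 0.02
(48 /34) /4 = 6 /17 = 0.35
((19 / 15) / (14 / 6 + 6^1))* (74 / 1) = 1406 / 125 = 11.25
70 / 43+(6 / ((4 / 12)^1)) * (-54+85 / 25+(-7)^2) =-5842 / 215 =-27.17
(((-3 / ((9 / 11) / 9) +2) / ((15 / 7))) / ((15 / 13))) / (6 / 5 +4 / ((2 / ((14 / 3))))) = -2821 / 2370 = -1.19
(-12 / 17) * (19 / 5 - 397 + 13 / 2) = 23202 / 85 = 272.96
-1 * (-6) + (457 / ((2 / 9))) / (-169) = -2085 / 338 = -6.17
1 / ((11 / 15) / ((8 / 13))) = 120 / 143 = 0.84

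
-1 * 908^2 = -824464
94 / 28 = 47 / 14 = 3.36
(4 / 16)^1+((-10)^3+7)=-3971 / 4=-992.75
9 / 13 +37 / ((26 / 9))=27 / 2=13.50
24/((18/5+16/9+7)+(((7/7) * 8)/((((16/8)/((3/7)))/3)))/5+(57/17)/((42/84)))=128520/107701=1.19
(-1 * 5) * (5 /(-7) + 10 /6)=-4.76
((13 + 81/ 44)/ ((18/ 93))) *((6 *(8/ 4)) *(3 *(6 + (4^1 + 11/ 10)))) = 6740919/ 220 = 30640.54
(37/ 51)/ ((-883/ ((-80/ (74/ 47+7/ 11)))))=1530320/ 51472719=0.03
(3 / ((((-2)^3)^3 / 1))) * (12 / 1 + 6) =-0.11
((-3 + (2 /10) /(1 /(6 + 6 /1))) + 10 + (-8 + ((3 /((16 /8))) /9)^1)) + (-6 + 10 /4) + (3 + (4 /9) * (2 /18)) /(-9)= -8282 /3645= -2.27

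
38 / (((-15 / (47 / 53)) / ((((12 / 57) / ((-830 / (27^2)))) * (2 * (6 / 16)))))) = 34263 / 109975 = 0.31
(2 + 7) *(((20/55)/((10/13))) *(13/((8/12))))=4563/55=82.96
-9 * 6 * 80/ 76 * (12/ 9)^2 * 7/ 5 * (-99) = 266112/ 19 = 14005.89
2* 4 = 8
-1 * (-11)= 11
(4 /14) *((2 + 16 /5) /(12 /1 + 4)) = 13 /140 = 0.09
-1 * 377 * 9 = -3393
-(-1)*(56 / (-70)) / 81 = -4 / 405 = -0.01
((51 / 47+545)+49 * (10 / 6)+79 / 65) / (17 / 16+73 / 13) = 92231744 / 979245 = 94.19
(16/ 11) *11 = 16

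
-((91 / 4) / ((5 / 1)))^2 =-8281 / 400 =-20.70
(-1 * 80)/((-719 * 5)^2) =-16/2584805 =-0.00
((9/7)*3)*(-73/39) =-657/91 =-7.22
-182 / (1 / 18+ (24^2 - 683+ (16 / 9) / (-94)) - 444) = 11844 / 35855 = 0.33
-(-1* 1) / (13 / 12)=12 / 13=0.92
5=5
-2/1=-2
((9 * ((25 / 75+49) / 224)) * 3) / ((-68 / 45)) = -14985 / 3808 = -3.94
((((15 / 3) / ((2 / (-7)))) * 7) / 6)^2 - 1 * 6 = 59161 / 144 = 410.84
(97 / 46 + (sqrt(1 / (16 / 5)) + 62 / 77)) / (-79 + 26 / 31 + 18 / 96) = -2559608 / 68493425 -124 *sqrt(5) / 38675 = -0.04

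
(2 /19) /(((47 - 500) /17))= -34 /8607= -0.00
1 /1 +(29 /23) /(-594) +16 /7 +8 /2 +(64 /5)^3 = 25156949171 /11954250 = 2104.44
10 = 10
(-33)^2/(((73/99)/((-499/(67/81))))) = -4357612809/4891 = -890945.17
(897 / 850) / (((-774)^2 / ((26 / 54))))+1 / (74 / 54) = 123739291619 / 169568461800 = 0.73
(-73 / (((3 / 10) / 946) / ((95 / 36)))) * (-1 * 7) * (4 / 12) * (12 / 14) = 32802550 / 27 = 1214909.26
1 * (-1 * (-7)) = 7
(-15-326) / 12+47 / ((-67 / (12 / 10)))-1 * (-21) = -33199 / 4020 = -8.26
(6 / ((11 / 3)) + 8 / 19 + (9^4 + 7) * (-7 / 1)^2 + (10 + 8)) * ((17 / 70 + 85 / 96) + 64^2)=7716851950209 / 5852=1318669164.42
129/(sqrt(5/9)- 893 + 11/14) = -203028714/1404224749- 75852 *sqrt(5)/1404224749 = -0.14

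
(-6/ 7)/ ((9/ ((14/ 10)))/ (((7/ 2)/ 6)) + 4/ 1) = -21/ 368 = -0.06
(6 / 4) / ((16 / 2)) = 3 / 16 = 0.19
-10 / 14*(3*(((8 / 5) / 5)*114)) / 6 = -456 / 35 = -13.03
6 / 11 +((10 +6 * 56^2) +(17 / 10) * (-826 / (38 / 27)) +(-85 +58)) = 37205813 / 2090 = 17801.82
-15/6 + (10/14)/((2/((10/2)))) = -5/7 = -0.71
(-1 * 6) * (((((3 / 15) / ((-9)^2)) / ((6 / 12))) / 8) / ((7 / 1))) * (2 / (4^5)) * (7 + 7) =-1 / 69120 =-0.00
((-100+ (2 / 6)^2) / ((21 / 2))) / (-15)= 1798 / 2835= 0.63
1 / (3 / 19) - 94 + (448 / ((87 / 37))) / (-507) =-3883465 / 44109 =-88.04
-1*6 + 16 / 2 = 2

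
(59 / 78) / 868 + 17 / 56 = 5153 / 16926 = 0.30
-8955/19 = -471.32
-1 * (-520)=520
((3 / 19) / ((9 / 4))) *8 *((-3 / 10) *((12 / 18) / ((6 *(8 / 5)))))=-2 / 171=-0.01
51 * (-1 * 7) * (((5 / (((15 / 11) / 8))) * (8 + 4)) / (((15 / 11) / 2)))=-921536 / 5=-184307.20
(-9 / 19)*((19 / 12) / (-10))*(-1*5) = -3 / 8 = -0.38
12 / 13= 0.92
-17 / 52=-0.33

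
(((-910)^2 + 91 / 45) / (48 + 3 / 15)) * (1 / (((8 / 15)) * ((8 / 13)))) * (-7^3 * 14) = -5815698394415 / 23136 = -251370089.66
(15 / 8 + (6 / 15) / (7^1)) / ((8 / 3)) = 0.72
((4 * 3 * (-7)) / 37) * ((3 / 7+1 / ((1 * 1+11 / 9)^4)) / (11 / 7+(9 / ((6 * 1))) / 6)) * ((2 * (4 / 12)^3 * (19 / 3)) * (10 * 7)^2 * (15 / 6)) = -3363.62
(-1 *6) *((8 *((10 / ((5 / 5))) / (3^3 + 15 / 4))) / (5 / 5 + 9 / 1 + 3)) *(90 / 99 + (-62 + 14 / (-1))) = 528640 / 5863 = 90.17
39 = 39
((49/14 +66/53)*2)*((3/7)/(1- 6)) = -0.81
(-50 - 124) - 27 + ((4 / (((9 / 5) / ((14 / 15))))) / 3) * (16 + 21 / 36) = -46057 / 243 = -189.53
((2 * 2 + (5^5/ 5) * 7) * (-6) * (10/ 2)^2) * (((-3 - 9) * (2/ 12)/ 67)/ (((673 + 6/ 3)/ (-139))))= -2434724/ 603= -4037.68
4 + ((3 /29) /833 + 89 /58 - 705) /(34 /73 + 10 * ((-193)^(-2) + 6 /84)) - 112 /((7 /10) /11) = -364706343761563 /155062105814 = -2352.00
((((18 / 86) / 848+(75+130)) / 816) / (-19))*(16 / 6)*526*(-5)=9829794635 / 106000848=92.73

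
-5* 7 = -35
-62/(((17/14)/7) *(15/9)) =-18228/85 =-214.45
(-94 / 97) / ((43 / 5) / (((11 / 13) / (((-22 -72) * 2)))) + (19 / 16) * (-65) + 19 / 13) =1075360 / 2204367777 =0.00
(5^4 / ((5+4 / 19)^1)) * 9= 11875 / 11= 1079.55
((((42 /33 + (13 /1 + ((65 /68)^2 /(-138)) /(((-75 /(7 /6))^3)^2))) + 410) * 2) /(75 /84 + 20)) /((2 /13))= 6924171669285778469033563 /26228725827975000000000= 263.99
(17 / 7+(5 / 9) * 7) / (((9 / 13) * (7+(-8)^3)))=-5174 / 286335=-0.02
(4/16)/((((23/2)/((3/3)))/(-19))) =-0.41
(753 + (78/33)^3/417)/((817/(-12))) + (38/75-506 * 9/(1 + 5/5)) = -25932685166261/11336426475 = -2287.55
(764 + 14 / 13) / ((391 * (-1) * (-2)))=4973 / 5083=0.98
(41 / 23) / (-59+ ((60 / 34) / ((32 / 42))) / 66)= -2992 / 98969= -0.03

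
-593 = -593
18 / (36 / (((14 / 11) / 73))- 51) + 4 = 18838 / 4699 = 4.01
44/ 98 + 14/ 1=14.45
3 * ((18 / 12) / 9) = 1 / 2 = 0.50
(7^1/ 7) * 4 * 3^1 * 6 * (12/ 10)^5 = 559872/ 3125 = 179.16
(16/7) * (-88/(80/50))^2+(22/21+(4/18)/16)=497905/72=6915.35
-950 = -950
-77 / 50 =-1.54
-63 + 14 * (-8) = -175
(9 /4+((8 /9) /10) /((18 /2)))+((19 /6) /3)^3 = 100193 /29160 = 3.44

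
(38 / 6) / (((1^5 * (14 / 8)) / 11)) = 836 / 21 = 39.81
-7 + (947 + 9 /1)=949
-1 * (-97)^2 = -9409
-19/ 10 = -1.90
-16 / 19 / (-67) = 16 / 1273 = 0.01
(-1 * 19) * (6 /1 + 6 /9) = -380 /3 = -126.67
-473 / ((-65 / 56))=26488 / 65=407.51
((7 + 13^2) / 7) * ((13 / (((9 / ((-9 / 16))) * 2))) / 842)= -143 / 11788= -0.01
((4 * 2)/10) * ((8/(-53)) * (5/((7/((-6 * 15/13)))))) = 2880/4823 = 0.60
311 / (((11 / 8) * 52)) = 622 / 143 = 4.35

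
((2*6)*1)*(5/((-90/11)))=-22/3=-7.33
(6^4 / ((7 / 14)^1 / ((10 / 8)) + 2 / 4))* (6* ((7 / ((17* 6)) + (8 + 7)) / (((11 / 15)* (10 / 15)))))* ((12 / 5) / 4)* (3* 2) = 179275680 / 187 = 958693.48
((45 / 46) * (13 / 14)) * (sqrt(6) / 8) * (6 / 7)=1755 * sqrt(6) / 18032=0.24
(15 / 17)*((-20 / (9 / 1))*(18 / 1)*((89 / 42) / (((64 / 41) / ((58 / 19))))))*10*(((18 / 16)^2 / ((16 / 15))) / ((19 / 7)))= -16071564375 / 25137152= -639.36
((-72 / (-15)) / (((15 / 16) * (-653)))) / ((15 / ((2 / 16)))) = -16 / 244875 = -0.00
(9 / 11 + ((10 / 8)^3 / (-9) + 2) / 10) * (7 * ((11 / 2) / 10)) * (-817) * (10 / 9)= -361080503 / 103680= -3482.64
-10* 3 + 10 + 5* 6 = 10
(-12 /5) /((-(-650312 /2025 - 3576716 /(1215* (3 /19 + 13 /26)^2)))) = -455625 /1352161226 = -0.00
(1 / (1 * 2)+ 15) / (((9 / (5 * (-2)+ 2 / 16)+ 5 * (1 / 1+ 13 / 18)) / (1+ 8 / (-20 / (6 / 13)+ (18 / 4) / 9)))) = 4606569 / 2813893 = 1.64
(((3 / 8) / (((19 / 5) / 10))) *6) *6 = 675 / 19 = 35.53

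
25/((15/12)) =20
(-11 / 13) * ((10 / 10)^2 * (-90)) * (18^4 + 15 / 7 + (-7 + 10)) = 727519320 / 91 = 7994717.80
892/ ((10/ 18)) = 1605.60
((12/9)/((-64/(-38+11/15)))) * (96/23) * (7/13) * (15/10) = 301/115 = 2.62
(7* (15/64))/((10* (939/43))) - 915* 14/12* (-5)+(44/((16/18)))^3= 5073099293/40064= 126624.88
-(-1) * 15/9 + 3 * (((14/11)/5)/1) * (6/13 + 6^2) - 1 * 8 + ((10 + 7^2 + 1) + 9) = 194144/2145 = 90.51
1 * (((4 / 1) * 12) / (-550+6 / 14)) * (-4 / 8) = 168 / 3847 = 0.04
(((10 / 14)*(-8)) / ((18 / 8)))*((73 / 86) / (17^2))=-5840 / 782901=-0.01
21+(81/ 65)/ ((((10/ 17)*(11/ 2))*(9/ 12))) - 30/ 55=74961/ 3575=20.97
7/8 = 0.88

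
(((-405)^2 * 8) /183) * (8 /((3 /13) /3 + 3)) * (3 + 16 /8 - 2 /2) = 4548960 /61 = 74573.11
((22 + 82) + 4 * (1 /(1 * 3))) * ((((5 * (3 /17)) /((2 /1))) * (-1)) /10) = -79 /17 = -4.65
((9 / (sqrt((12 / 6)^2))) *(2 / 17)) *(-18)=-162 / 17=-9.53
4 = 4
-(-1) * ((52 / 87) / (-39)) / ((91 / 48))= -64 / 7917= -0.01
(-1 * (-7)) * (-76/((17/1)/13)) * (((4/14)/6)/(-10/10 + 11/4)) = -3952/357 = -11.07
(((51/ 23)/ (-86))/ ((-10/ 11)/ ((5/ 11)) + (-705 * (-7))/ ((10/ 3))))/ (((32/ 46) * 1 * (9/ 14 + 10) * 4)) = -357/ 606255968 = -0.00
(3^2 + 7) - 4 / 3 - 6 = 26 / 3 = 8.67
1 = 1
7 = 7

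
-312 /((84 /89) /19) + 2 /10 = -219823 /35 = -6280.66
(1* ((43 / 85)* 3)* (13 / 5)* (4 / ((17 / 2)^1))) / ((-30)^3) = -559 / 8128125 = -0.00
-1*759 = -759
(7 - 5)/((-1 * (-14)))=1/7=0.14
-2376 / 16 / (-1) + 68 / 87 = 149.28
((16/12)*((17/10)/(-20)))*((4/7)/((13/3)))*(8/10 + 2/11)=-1836/125125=-0.01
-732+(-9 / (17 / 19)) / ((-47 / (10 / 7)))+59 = -3762379 / 5593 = -672.69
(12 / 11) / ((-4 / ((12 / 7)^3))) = -5184 / 3773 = -1.37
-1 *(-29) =29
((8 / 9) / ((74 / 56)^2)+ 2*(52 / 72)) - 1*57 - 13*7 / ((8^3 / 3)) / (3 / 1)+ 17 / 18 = -342416059 / 6308352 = -54.28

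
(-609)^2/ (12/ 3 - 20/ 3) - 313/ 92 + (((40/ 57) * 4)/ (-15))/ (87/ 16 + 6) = -800832243803/ 5757912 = -139083.79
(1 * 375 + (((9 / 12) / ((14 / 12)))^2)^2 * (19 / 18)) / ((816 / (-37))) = -355518829 / 20898304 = -17.01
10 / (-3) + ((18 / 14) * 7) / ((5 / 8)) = 166 / 15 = 11.07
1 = 1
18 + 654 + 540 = 1212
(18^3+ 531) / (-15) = -2121 / 5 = -424.20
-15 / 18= -5 / 6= -0.83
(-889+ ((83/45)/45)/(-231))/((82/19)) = -3950594551/19178775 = -205.99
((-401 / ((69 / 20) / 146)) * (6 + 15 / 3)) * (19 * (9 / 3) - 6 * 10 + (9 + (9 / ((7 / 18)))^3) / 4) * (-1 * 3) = 13686734294970 / 7889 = 1734913714.66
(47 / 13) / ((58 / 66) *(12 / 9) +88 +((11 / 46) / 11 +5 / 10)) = 107019 / 2655016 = 0.04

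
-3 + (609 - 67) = 539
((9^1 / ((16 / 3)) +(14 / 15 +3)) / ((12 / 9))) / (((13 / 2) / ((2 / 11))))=1349 / 11440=0.12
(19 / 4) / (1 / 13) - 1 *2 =239 / 4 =59.75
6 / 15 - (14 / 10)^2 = -39 / 25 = -1.56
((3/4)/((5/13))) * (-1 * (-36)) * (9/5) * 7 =22113/25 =884.52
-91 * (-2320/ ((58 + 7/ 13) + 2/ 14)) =3597.74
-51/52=-0.98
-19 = -19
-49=-49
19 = 19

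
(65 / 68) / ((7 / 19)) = 1235 / 476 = 2.59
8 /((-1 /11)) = -88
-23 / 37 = -0.62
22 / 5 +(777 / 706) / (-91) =201361 / 45890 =4.39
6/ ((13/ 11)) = 66/ 13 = 5.08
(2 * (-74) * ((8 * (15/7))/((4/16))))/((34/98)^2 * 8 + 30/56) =-2634240/389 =-6771.83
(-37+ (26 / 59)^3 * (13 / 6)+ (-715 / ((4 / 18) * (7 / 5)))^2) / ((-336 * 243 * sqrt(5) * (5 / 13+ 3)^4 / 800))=-8280605641093790875 * sqrt(5) / 104989762781342208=-176.36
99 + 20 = 119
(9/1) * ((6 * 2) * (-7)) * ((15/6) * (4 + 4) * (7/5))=-21168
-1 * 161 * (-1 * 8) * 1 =1288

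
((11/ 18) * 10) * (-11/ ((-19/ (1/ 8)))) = 0.44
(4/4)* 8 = 8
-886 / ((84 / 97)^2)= -4168187 / 3528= -1181.46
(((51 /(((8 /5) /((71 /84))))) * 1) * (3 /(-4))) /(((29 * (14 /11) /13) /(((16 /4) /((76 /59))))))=-152751885 /6911744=-22.10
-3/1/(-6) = 1/2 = 0.50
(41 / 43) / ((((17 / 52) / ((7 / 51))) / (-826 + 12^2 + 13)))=-3328052 / 12427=-267.81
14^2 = 196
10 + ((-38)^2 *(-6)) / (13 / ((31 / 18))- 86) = 1927 / 16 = 120.44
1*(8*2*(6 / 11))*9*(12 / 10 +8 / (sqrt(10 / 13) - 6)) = -3456*sqrt(130) / 2519 - 160704 / 12595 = -28.40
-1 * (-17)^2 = -289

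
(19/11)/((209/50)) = 50/121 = 0.41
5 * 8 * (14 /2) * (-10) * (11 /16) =-1925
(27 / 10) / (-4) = -27 / 40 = -0.68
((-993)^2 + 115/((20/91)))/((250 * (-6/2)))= -3946289/3000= -1315.43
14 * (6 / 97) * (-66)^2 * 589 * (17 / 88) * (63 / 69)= 874315134 / 2231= 391893.83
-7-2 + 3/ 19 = -168/ 19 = -8.84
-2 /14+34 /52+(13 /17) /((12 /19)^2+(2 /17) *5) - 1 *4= -57552 /21203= -2.71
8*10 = 80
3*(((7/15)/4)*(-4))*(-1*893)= 6251/5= 1250.20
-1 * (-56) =56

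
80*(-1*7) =-560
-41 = -41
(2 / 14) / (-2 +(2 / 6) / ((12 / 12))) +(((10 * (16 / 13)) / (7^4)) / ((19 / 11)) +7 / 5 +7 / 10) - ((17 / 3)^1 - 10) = 112985893 / 17791410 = 6.35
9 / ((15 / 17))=51 / 5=10.20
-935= -935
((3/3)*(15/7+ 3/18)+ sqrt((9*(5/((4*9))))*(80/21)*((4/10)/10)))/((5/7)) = 2*sqrt(21)/15+ 97/30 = 3.84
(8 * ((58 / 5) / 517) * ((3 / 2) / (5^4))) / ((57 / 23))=5336 / 30696875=0.00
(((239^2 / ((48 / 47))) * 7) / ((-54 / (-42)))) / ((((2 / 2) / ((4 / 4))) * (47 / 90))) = 13994645 / 24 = 583110.21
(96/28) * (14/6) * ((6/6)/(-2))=-4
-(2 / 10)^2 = -1 / 25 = -0.04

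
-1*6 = -6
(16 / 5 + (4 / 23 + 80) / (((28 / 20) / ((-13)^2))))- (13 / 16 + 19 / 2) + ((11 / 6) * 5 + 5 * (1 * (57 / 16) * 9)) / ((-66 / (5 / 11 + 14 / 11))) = 271173333973 / 28052640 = 9666.59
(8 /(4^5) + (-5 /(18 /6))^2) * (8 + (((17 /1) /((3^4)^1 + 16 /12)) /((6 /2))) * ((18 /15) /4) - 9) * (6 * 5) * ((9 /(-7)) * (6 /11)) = 69863139 /1217216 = 57.40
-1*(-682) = 682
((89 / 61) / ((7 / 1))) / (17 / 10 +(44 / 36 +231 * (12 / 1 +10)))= 8010 / 195413561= 0.00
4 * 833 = 3332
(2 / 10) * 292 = 292 / 5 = 58.40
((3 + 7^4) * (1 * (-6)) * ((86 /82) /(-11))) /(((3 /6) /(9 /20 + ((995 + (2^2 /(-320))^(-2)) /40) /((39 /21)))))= 8062860942 /29315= 275042.16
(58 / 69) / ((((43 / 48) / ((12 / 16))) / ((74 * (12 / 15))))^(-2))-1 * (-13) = 50928666221 / 3917486592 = 13.00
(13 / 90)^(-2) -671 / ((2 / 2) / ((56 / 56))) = -105299 / 169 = -623.07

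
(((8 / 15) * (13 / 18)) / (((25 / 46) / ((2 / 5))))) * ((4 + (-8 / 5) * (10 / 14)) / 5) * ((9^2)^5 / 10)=1235613079584 / 21875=56485169.35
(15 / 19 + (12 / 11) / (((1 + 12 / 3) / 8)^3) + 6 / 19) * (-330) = -873666 / 475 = -1839.30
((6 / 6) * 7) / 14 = 1 / 2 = 0.50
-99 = -99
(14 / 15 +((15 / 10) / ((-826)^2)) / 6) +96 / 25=977019307 / 204682800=4.77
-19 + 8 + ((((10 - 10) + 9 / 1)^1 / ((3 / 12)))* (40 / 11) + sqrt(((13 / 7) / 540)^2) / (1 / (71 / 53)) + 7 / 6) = 266829643 / 2203740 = 121.08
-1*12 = -12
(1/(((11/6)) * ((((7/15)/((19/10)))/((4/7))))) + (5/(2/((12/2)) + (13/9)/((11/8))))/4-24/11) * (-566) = 795513/147686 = 5.39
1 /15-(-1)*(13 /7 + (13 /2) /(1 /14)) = 9757 /105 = 92.92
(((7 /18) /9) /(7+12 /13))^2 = 8281 /278422596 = 0.00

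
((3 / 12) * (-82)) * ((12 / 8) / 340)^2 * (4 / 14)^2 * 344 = -15867 / 1416100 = -0.01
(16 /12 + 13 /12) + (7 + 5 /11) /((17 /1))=6407 /2244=2.86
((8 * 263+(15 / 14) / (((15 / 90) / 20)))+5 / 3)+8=47087 / 21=2242.24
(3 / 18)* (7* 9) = 21 / 2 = 10.50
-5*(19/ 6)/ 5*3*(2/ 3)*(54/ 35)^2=-18468/ 1225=-15.08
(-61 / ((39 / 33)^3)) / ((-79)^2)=-81191 / 13711477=-0.01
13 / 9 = 1.44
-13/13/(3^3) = -1/27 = -0.04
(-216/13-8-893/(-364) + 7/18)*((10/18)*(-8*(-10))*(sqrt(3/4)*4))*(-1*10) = 142658000*sqrt(3)/7371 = 33522.03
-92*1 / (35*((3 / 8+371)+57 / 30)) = -736 / 104517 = -0.01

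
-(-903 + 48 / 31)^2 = -812615.01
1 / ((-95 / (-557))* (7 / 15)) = 1671 / 133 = 12.56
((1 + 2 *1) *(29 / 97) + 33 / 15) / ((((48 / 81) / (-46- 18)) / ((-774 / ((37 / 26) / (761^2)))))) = 1890502736544864 / 17945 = 105349832072.71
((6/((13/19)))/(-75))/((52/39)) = -57/650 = -0.09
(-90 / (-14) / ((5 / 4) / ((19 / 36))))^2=361 / 49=7.37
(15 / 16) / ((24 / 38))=95 / 64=1.48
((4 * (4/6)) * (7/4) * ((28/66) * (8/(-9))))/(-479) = 1568/426789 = 0.00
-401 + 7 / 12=-4805 / 12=-400.42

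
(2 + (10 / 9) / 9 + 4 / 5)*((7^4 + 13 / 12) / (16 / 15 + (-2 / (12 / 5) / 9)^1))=17064400 / 2367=7209.29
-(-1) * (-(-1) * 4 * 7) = 28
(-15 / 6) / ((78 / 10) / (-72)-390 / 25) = 60 / 377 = 0.16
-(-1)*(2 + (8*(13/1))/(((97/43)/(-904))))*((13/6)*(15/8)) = -131381055/776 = -169305.48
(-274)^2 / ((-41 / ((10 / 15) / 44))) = -37538 / 1353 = -27.74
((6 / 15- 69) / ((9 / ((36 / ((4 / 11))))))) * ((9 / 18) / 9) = -3773 / 90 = -41.92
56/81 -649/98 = -47081/7938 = -5.93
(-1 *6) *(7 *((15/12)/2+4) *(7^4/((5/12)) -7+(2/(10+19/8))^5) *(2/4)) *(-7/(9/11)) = 496157204779419239/103744369080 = 4782497.68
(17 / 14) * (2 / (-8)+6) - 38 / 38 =335 / 56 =5.98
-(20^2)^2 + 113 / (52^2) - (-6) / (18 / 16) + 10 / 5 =-1297860173 / 8112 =-159992.62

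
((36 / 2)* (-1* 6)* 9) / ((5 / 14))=-2721.60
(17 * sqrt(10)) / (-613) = -17 * sqrt(10) / 613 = -0.09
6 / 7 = 0.86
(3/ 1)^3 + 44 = 71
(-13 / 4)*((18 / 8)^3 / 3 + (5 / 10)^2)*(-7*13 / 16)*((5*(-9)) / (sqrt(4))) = -13787865 / 8192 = -1683.09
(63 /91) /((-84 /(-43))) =129 /364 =0.35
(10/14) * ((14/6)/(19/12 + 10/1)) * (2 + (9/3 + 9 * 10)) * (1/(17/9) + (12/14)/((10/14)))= 55860/2363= 23.64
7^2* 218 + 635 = 11317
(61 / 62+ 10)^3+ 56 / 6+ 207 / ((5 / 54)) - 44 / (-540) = 114867602791 / 32174280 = 3570.17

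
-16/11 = -1.45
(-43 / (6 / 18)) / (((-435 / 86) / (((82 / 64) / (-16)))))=-75809 / 37120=-2.04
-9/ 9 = -1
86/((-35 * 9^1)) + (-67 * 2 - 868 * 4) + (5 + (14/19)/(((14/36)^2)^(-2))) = -125700117763/34904520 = -3601.26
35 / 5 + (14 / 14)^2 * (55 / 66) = 47 / 6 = 7.83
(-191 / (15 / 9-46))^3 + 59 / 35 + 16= 1148702914 / 11763185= 97.65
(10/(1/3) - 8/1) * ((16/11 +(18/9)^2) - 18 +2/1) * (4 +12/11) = -12992/11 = -1181.09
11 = 11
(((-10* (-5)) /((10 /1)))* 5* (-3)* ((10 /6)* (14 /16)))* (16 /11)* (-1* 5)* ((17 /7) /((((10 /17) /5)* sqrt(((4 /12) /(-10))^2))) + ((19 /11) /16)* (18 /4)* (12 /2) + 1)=495727.66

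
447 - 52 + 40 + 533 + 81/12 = 3899/4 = 974.75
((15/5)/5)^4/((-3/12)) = -324/625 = -0.52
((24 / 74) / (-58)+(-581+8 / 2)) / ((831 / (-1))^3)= 0.00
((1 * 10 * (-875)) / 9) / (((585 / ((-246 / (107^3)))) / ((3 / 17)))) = 0.00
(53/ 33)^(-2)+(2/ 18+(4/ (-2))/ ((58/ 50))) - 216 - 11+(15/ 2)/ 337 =-112764828107/ 494142426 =-228.20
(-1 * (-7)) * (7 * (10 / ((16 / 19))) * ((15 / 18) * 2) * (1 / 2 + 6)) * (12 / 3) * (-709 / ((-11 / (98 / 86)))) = 10511758075 / 5676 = 1851965.83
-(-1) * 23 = 23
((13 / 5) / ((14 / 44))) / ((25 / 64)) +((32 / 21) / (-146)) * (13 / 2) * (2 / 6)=1716104 / 82125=20.90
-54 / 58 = -0.93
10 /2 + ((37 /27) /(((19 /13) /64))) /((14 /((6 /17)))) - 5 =30784 /20349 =1.51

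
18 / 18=1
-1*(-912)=912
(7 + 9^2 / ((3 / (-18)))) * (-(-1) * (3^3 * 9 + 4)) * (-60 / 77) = 7098780 / 77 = 92191.95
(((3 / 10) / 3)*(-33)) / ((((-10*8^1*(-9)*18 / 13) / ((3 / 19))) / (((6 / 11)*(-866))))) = 5629 / 22800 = 0.25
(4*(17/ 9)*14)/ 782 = 0.14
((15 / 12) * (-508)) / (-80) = 127 / 16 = 7.94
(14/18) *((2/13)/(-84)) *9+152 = 11855/78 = 151.99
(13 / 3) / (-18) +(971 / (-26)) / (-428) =-46115 / 300456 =-0.15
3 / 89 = 0.03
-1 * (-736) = 736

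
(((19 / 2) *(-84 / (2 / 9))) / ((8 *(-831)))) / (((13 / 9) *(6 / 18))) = 1.12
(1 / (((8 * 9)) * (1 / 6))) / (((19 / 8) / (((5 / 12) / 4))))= 5 / 1368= 0.00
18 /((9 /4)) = 8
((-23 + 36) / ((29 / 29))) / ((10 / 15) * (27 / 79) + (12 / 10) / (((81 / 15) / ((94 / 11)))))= 101673 / 16634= 6.11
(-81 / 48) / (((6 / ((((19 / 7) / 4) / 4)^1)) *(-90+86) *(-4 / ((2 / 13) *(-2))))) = 171 / 186368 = 0.00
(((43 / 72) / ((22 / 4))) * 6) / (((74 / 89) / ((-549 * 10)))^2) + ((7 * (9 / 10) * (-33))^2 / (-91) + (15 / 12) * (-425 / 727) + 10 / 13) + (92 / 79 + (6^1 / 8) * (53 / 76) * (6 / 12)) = 4854260946419488544153 / 170900988887200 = 28403937.15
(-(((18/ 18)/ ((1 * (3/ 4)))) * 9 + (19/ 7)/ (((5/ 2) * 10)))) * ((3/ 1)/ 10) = -6357/ 1750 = -3.63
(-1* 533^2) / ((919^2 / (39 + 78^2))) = -1739476947 / 844561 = -2059.62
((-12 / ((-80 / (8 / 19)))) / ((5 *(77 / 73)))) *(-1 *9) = -3942 / 36575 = -0.11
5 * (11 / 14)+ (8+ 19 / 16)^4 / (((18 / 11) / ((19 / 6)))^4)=76998910190837767 / 770527199232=99930.17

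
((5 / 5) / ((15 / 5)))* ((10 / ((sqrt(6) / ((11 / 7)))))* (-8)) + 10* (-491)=-4910 - 440* sqrt(6) / 63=-4927.11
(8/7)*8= 64/7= 9.14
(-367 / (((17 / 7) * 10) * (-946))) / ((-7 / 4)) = -367 / 40205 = -0.01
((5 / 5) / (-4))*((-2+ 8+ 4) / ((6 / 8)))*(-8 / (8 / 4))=40 / 3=13.33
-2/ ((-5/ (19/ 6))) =19/ 15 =1.27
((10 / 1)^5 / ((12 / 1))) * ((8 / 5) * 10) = 400000 / 3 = 133333.33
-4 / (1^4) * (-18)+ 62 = 134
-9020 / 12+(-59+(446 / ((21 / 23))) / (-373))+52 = -1984298 / 2611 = -759.98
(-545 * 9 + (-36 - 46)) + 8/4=-4985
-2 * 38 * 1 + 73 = -3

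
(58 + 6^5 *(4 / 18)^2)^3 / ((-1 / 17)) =-1467965096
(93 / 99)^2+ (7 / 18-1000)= -725077 / 726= -998.73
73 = 73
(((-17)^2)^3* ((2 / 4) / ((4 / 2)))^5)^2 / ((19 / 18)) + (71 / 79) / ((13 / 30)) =5385177359932616283 / 10230431744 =526388083.58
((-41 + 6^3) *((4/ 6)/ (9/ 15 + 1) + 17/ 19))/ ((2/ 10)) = 261625/ 228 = 1147.48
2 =2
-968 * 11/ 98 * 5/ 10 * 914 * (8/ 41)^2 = -1890.47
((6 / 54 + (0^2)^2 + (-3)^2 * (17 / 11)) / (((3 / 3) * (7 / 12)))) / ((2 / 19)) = 52744 / 231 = 228.33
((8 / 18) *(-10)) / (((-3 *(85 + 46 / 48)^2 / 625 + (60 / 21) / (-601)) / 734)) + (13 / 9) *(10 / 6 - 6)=41439979992473 / 483496062741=85.71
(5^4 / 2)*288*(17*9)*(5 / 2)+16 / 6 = 103275008 / 3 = 34425002.67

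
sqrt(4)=2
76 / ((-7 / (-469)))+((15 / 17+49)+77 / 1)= 5218.88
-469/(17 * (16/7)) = -3283/272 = -12.07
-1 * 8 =-8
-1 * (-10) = 10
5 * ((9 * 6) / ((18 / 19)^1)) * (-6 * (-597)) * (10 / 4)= 2552175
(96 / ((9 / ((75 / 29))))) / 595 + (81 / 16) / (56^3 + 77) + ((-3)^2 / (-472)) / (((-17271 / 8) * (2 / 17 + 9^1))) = 59385492490297 / 1280048556249680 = 0.05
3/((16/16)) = 3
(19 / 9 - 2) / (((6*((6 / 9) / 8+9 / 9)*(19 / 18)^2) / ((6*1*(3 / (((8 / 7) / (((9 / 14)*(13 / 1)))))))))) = 729 / 361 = 2.02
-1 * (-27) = 27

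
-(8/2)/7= -4/7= -0.57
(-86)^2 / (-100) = -1849 / 25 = -73.96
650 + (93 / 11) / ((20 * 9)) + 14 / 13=5586643 / 8580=651.12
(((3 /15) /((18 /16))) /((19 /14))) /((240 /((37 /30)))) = 259 /384750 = 0.00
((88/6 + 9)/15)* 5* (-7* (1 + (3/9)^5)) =-121268/2187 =-55.45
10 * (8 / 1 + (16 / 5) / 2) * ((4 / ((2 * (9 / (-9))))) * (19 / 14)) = -1824 / 7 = -260.57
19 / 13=1.46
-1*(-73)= 73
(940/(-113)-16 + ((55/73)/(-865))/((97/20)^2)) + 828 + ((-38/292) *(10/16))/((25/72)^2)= 1347783339375604/1678420936625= 803.01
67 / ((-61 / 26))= -1742 / 61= -28.56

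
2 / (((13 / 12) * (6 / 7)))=28 / 13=2.15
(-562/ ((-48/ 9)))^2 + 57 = 714297/ 64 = 11160.89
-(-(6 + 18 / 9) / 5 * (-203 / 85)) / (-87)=56 / 1275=0.04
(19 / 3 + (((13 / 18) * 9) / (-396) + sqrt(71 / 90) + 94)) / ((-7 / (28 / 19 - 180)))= 1696 * sqrt(710) / 1995 + 33687224 / 13167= 2581.11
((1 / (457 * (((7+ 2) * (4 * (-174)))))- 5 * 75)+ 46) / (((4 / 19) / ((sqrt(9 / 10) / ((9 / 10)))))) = -17894412667 * sqrt(10) / 34351776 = -1647.28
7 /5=1.40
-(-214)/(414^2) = 107/85698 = 0.00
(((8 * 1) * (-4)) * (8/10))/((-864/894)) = 1192/45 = 26.49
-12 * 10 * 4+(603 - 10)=113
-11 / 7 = -1.57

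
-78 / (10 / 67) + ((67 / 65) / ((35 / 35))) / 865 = -29383118 / 56225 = -522.60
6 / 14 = 3 / 7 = 0.43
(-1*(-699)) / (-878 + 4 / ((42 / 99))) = -4893 / 6080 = -0.80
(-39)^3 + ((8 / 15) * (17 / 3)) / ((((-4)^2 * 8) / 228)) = -3558817 / 60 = -59313.62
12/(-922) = -0.01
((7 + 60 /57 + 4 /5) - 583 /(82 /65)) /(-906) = 1177021 /2352580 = 0.50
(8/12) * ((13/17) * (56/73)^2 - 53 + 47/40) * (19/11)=-3537202811/59791380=-59.16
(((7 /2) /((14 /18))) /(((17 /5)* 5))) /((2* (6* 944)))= 3 /128384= 0.00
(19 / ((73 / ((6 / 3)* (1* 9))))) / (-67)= -342 / 4891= -0.07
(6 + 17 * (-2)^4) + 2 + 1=281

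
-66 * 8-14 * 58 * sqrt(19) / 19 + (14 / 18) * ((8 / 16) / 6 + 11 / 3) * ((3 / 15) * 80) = -1444 / 3-812 * sqrt(19) / 19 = -667.62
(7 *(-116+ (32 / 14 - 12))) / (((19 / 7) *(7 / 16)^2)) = -225280 / 133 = -1693.83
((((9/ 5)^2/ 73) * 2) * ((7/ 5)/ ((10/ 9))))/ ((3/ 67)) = 113967/ 45625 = 2.50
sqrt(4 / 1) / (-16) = -1 / 8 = -0.12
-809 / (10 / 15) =-2427 / 2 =-1213.50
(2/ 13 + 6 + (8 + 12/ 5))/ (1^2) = 1076/ 65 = 16.55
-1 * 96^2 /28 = -2304 /7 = -329.14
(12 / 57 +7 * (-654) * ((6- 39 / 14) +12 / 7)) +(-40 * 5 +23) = -432056 / 19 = -22739.79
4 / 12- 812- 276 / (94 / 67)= -142183 / 141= -1008.39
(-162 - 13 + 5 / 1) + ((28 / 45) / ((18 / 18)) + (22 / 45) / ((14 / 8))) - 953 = -1122.10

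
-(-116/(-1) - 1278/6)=97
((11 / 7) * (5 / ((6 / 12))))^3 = 1331000 / 343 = 3880.47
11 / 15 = 0.73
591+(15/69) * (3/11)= 149538/253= 591.06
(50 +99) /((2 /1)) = 149 /2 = 74.50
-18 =-18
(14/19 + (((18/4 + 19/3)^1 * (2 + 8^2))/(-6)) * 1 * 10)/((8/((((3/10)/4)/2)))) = -67883/12160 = -5.58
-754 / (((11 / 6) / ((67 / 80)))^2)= -15231177 / 96800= -157.35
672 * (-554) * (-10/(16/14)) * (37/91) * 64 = 1101972480/13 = 84767113.85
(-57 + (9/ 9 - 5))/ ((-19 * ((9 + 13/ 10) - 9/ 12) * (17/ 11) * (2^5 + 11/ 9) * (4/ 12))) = 362340/ 18446207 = 0.02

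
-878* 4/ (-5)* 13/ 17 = 45656/ 85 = 537.13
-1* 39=-39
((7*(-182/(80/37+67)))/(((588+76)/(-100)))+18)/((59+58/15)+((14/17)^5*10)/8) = 31324679254735/95508513041449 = 0.33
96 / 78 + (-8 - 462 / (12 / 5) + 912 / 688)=-221301 / 1118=-197.94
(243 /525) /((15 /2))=54 /875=0.06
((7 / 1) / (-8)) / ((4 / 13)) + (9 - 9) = -2.84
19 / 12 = 1.58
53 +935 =988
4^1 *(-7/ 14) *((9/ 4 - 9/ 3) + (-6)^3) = 867/ 2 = 433.50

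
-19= -19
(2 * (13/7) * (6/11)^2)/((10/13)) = 1.44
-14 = -14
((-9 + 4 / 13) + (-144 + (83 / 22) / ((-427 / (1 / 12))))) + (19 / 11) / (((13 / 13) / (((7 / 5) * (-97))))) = -2837553619 / 7327320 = -387.26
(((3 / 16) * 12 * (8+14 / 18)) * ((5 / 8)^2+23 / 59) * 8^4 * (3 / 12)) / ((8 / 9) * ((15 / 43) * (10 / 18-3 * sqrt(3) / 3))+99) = 389226085920 * sqrt(3) / 782139430739+124486395296508 / 782139430739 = 160.02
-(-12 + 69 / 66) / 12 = 241 / 264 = 0.91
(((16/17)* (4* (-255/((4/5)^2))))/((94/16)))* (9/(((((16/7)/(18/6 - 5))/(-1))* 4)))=-23625/47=-502.66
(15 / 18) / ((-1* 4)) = -5 / 24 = -0.21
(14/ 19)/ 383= 14/ 7277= 0.00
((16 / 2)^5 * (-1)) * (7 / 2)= -114688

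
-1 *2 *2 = -4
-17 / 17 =-1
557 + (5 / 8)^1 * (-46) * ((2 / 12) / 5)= 13345 / 24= 556.04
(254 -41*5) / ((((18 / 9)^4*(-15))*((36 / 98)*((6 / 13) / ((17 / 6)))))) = -530621 / 155520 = -3.41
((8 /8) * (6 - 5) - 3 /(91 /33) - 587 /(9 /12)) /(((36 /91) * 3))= -53423 /81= -659.54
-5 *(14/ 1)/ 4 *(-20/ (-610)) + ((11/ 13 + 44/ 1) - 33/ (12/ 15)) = 3.02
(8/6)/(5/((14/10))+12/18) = 28/89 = 0.31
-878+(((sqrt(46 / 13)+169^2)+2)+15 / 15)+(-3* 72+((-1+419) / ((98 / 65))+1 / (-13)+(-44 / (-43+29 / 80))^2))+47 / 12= sqrt(598) / 13+822734084929537 / 29645778708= 27754.03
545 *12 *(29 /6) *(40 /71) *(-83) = -104945200 /71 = -1478101.41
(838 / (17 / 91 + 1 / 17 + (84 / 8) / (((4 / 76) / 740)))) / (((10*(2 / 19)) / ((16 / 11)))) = 2592772 / 330555775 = 0.01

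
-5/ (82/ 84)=-210/ 41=-5.12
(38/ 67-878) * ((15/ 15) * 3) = -176364/ 67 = -2632.30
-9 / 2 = -4.50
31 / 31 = 1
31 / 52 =0.60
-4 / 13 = -0.31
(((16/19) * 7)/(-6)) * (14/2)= -6.88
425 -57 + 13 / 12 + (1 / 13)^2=748513 / 2028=369.09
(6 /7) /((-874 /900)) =-2700 /3059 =-0.88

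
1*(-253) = -253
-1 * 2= -2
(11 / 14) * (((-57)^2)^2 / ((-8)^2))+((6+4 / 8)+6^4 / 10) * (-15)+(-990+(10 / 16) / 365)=8278184563 / 65408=126562.26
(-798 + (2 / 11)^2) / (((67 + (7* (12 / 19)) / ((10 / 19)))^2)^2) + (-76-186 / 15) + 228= 1706106419022328 / 12221394847805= 139.60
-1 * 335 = -335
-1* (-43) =43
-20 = -20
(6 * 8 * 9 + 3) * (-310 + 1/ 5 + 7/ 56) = -1077669/ 8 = -134708.62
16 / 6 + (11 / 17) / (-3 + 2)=103 / 51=2.02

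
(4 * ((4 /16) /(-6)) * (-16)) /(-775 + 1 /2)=-16 /4647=-0.00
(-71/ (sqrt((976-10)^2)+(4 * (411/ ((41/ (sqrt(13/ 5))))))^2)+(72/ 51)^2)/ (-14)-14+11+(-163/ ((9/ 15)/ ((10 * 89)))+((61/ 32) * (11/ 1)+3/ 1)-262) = -112950521698333875/ 466690433888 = -242024.51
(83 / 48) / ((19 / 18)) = 249 / 152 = 1.64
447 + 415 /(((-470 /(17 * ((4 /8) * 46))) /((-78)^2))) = -98701017 /47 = -2100021.64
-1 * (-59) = 59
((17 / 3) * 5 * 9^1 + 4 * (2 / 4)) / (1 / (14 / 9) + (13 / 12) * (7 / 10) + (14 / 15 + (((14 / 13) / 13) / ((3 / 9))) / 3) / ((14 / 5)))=36483720 / 250433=145.68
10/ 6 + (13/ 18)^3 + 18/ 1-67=-273851/ 5832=-46.96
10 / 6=5 / 3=1.67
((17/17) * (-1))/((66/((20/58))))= -5/957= -0.01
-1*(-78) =78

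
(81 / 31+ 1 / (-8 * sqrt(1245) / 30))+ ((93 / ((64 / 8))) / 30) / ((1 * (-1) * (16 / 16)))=5519 / 2480 - sqrt(1245) / 332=2.12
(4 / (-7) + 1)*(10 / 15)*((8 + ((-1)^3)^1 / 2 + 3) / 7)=3 / 7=0.43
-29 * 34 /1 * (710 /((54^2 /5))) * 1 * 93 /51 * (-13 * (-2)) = -41488850 /729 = -56912.00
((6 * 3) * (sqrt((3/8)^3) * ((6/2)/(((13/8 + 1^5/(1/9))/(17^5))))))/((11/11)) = 6765201 * sqrt(6)/10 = 1657129.05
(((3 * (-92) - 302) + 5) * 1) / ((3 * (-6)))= 191 / 6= 31.83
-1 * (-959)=959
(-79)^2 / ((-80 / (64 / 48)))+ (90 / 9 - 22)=-6961 / 60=-116.02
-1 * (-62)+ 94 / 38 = 1225 / 19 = 64.47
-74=-74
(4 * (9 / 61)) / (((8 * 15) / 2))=3 / 305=0.01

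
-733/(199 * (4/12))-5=-3194/199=-16.05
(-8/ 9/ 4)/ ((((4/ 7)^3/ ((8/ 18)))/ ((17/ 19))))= -5831/ 12312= -0.47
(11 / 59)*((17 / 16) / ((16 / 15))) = 2805 / 15104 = 0.19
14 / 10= 7 / 5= 1.40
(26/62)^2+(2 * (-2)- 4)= -7519/961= -7.82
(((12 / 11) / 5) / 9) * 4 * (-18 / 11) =-96 / 605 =-0.16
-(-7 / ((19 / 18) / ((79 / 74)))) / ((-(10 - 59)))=0.14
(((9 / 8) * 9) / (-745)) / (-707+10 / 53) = 1431 / 74422520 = 0.00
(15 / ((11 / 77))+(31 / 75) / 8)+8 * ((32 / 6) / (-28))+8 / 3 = 446017 / 4200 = 106.19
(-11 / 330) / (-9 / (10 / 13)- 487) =1 / 14961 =0.00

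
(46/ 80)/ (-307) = -23/ 12280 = -0.00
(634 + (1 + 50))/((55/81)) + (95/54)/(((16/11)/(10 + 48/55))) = 4856395/4752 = 1021.97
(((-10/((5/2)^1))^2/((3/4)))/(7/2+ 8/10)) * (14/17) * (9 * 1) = 26880/731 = 36.77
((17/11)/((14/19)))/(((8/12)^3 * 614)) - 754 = -570353071/756448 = -753.99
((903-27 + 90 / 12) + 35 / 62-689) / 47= 6047 / 1457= 4.15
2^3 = 8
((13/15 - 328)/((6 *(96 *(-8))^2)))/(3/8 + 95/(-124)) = 0.00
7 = 7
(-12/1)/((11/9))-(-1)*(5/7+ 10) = 69/77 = 0.90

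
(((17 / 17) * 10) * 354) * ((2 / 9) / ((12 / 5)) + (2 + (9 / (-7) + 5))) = 1295050 / 63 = 20556.35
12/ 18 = 2/ 3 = 0.67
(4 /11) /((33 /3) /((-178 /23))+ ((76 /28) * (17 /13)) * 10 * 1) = 64792 /6071087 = 0.01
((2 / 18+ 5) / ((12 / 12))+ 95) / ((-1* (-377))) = 0.27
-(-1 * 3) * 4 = 12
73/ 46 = 1.59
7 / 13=0.54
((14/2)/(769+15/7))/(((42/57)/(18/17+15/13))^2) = 86322681/1054574872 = 0.08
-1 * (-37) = 37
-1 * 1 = -1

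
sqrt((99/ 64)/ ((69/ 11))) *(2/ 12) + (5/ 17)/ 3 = 11 *sqrt(69)/ 1104 + 5/ 51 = 0.18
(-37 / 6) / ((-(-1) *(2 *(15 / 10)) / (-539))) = 19943 / 18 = 1107.94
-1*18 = -18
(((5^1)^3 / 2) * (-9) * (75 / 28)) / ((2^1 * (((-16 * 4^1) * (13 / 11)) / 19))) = 17634375 / 93184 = 189.24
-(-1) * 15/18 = 5/6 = 0.83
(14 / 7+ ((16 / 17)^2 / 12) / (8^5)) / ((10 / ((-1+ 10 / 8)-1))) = -887809 / 5918720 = -0.15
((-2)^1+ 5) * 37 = 111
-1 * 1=-1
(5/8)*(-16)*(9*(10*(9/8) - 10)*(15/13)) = -3375/26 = -129.81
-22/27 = -0.81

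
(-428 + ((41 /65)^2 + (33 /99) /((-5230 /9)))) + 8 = -419.60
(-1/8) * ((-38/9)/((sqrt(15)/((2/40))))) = 19 * sqrt(15)/10800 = 0.01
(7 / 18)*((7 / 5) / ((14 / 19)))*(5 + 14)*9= 2527 / 20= 126.35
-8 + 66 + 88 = 146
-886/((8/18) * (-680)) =3987/1360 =2.93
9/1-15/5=6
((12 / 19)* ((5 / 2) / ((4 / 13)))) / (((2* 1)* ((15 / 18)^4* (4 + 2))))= 2106 / 2375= 0.89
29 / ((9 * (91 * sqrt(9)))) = 29 / 2457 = 0.01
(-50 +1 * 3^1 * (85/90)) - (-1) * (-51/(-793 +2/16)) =-1792621/38058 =-47.10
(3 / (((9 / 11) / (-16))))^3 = -5451776 / 27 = -201917.63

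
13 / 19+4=89 / 19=4.68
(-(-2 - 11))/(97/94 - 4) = -1222/279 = -4.38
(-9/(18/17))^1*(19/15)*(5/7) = -323/42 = -7.69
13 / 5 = 2.60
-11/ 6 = -1.83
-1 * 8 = -8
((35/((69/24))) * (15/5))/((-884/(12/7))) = -360/5083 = -0.07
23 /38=0.61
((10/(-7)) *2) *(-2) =40/7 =5.71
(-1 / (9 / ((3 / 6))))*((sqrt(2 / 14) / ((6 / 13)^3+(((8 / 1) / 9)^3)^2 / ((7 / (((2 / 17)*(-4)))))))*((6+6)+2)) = -15437947707*sqrt(7) / 9052716520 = -4.51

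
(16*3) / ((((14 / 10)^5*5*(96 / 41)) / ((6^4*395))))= 6558975000 / 16807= 390252.57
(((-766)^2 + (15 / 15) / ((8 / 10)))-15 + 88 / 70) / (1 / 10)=82144091 / 14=5867435.07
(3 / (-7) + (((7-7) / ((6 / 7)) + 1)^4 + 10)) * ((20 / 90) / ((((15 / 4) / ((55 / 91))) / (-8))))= -52096 / 17199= -3.03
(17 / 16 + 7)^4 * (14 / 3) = 646153389 / 32768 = 19719.04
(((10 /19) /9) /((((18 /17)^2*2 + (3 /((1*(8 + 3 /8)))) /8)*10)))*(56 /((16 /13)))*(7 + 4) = 1.28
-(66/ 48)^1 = -11/ 8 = -1.38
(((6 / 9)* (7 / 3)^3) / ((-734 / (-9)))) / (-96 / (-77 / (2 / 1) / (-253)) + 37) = -2401 / 13730571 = -0.00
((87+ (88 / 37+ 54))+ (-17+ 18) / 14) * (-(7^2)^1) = -520149 / 74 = -7029.04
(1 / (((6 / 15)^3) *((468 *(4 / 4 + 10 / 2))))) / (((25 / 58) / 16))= 145 / 702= 0.21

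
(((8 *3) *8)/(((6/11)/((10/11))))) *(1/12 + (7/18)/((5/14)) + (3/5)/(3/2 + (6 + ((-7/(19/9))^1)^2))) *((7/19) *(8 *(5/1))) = 4323885440/761121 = 5680.94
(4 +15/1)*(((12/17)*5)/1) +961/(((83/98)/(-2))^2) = 635455652/117113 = 5426.00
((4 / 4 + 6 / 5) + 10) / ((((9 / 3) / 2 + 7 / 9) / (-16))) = -85.70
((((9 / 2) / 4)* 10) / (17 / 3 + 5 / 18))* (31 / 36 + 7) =14.88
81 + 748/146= 6287/73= 86.12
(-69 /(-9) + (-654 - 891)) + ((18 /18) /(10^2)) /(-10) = -4612003 /3000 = -1537.33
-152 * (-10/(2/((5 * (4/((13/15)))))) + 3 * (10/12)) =223060/13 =17158.46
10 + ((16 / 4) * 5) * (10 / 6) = 130 / 3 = 43.33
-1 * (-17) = 17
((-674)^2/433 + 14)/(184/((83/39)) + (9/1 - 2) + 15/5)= 19104027/1733299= 11.02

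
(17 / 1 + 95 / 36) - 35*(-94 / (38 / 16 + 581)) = 4247089 / 168012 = 25.28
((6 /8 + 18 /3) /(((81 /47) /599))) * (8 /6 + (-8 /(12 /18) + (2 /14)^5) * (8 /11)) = -28863046813 /1663893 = -17346.70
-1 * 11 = -11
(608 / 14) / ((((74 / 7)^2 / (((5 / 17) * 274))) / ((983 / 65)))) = 473.61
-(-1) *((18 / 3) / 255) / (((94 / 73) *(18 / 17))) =73 / 4230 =0.02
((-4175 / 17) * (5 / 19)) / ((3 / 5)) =-104375 / 969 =-107.71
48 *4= 192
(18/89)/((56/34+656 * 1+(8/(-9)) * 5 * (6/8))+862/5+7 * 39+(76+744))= 4590/43567903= 0.00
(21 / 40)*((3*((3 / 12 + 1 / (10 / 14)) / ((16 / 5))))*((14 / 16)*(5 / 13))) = 14553 / 53248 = 0.27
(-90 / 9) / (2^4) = -5 / 8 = -0.62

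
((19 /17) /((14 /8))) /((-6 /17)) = -1.81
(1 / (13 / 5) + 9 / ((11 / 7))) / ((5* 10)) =437 / 3575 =0.12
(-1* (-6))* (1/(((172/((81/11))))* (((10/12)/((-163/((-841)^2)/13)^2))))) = 19368801/199940987564317285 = 0.00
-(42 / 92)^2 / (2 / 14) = -3087 / 2116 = -1.46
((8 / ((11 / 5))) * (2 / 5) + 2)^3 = 54872 / 1331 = 41.23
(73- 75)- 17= -19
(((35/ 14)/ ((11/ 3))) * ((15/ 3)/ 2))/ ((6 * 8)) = 25/ 704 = 0.04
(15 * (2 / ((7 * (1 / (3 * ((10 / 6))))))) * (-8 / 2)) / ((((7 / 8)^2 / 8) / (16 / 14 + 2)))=-6758400 / 2401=-2814.83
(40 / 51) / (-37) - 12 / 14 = -11602 / 13209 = -0.88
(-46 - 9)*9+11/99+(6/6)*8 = -4382/9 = -486.89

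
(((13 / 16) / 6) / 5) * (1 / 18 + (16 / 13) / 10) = 209 / 43200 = 0.00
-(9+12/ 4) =-12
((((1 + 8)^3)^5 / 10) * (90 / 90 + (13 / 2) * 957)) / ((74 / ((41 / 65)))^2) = 4306559542534899129267 / 462722000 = 9307012725858.94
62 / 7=8.86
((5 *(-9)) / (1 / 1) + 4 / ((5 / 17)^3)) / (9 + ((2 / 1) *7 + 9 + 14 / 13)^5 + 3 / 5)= 5208126911 / 375519259650725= 0.00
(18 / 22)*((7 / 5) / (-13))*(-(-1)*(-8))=504 / 715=0.70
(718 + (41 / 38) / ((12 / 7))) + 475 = 544295 / 456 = 1193.63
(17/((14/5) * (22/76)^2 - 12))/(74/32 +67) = -981920/47102557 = -0.02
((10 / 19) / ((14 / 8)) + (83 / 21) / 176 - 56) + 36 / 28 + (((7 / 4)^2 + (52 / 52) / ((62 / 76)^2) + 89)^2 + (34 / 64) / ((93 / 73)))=9028055983564861 / 1037653419264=8700.45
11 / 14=0.79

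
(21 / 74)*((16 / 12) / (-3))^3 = -224 / 8991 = -0.02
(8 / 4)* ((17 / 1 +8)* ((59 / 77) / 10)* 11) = 295 / 7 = 42.14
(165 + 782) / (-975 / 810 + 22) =45.54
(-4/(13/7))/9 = -28/117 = -0.24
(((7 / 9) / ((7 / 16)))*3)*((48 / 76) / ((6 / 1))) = 32 / 57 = 0.56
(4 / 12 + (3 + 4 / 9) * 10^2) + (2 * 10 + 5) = 3328 / 9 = 369.78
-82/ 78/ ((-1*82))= 1/ 78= 0.01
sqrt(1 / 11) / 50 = sqrt(11) / 550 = 0.01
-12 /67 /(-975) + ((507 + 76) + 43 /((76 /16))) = 244947051 /413725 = 592.05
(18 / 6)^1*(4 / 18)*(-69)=-46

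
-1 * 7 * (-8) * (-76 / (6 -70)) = 133 / 2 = 66.50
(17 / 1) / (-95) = -0.18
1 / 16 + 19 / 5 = 3.86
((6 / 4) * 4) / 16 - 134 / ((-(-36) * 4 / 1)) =-0.56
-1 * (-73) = 73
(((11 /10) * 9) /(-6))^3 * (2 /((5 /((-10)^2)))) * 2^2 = -35937 /50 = -718.74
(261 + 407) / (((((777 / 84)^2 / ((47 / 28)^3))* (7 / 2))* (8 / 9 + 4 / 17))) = 2652781473 / 282679334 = 9.38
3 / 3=1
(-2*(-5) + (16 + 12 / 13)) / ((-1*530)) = -35 / 689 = -0.05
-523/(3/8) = -4184/3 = -1394.67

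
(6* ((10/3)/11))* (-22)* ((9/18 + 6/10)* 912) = -40128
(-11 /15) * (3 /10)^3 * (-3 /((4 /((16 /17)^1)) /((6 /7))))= 891 /74375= 0.01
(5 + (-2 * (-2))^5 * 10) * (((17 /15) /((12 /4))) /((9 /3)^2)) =11611 /27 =430.04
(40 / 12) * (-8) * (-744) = 19840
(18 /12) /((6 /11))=11 /4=2.75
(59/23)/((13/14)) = 2.76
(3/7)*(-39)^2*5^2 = 114075/7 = 16296.43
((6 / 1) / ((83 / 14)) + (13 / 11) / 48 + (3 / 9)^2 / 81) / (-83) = -11054341 / 883886256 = -0.01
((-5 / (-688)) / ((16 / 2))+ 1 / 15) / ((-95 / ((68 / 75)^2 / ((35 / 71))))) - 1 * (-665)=9168255521357 / 13786875000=665.00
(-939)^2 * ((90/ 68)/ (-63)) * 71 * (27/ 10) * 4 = -1690259157/ 119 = -14203858.46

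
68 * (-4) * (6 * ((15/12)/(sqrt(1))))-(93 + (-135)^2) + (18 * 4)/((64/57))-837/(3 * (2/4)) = -166815/8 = -20851.88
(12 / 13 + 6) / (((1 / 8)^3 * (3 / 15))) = 230400 / 13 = 17723.08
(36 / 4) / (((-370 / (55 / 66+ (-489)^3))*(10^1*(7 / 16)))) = 4209486054 / 6475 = 650113.68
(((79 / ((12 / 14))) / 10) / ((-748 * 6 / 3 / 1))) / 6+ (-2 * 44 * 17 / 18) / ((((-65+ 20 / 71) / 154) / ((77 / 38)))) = 3768442253443 / 9403796160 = 400.74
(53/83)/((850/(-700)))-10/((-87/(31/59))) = -3371276/7242663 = -0.47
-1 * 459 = -459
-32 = -32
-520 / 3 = -173.33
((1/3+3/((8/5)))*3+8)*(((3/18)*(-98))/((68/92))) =-43953/136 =-323.18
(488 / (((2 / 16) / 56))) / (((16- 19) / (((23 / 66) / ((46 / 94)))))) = -5137664 / 99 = -51895.60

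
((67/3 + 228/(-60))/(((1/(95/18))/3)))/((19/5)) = 695/9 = 77.22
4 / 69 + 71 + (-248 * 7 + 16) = -113777 / 69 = -1648.94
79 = 79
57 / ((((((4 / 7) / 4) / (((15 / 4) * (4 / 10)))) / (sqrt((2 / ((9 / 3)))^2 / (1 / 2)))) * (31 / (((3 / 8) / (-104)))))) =-1197 * sqrt(2) / 25792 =-0.07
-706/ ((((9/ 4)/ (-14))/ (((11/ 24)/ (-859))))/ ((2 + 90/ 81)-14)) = 5327476/ 208737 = 25.52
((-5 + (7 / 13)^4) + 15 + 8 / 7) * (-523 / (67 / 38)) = -44608484810 / 13395109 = -3330.21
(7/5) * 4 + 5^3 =653/5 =130.60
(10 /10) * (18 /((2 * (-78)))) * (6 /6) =-3 /26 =-0.12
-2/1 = -2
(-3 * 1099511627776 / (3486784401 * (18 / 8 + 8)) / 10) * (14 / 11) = -30786325577728 / 2620899608085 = -11.75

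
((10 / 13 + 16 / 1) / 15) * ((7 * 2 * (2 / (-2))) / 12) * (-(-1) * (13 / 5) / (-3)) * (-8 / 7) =-872 / 675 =-1.29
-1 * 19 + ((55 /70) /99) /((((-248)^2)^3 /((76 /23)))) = -3202595401447636973 /168557652707770368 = -19.00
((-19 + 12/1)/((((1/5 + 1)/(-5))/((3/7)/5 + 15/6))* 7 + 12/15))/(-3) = 6335/408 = 15.53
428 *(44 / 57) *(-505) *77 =-732282320 / 57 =-12847058.25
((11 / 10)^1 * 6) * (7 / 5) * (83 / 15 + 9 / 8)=61523 / 1000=61.52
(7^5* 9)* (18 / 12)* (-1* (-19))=8621991 / 2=4310995.50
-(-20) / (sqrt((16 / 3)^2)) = 15 / 4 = 3.75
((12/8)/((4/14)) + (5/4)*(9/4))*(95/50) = 2451/160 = 15.32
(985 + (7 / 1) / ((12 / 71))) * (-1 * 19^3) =-84482303 / 12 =-7040191.92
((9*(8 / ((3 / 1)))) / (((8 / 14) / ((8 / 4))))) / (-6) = -14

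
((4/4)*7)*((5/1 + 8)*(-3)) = -273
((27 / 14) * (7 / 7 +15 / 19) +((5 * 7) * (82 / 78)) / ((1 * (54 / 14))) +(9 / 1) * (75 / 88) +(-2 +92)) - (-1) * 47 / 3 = 1556901499 / 12324312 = 126.33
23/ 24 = 0.96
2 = 2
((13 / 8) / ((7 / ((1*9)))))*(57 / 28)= 6669 / 1568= 4.25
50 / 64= 25 / 32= 0.78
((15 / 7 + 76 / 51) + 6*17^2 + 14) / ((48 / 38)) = 11881327 / 8568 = 1386.71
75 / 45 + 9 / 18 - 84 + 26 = -335 / 6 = -55.83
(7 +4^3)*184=13064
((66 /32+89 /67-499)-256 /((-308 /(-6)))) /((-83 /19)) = 785102971 /6851152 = 114.59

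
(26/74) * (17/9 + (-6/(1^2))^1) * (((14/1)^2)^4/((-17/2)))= 38370515456/153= 250787682.72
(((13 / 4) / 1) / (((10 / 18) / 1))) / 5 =117 / 100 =1.17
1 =1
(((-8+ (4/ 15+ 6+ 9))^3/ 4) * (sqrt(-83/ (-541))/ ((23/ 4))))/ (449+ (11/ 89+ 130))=115257581 * sqrt(44903)/ 2164512732750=0.01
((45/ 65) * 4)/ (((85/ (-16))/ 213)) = -122688/ 1105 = -111.03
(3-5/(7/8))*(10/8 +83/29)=-9063/812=-11.16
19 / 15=1.27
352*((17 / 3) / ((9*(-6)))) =-2992 / 81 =-36.94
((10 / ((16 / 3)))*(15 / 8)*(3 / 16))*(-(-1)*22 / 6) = 2.42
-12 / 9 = -4 / 3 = -1.33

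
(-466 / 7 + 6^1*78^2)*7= 255062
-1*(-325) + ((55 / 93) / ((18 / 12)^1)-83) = 67628 / 279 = 242.39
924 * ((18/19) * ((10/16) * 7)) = 72765/19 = 3829.74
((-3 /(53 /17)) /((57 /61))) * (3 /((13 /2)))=-6222 /13091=-0.48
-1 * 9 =-9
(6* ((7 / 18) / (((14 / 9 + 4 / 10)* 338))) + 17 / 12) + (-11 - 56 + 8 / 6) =-1910947 / 29744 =-64.25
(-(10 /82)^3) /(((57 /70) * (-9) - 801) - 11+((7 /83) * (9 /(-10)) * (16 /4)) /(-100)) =9078125 /4101041895157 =0.00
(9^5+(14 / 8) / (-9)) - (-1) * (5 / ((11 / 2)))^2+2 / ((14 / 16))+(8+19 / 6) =1800951569 / 30492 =59063.08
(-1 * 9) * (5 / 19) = -45 / 19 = -2.37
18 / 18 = 1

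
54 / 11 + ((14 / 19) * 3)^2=38898 / 3971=9.80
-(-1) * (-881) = -881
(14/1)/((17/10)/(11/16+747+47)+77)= 890050/4895411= 0.18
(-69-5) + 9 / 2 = -139 / 2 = -69.50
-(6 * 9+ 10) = -64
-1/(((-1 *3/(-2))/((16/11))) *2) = -16/33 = -0.48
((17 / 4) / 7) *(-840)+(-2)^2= -506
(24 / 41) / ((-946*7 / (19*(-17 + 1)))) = 3648 / 135751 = 0.03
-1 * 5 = -5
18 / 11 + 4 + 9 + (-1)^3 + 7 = 227 / 11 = 20.64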